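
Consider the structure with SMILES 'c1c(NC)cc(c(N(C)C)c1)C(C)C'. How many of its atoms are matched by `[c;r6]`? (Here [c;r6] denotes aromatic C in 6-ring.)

The query [c;r6] means: aromatic carbon that belongs to a six-membered ring.
Check the 14 heavy atoms by environment: 6× c (aromatic, in 6-ring) → match; 2× N (acyclic) → no; 6× C (acyclic) → no.
That gives 6 matching atoms.

6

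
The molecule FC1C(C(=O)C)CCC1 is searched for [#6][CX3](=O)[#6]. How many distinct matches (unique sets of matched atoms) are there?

1

[#6][CX3](=O)[#6] is the SMARTS for a ketone: a carbonyl carbon (no H) flanked by two carbons.
Exactly one fragment in the molecule meets all constraints, giving 1 match.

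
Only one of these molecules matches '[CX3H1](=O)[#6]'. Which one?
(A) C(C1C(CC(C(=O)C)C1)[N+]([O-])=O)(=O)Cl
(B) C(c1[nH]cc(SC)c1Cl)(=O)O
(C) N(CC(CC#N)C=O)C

C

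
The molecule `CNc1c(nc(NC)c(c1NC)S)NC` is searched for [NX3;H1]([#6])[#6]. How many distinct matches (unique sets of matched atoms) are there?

[NX3;H1]([#6])[#6] is the SMARTS for a secondary amine: a trivalent nitrogen with one H, bonded to two carbons.
The molecule carries 4 separate instances of an N-methylamino group (-NHCH3) meeting every constraint; each maps to a distinct set of atoms, giving 4 matches.

4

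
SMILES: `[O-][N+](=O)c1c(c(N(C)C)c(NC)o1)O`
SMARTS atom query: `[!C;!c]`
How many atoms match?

Check the 14 heavy atoms by environment: 1× o (aromatic) → match; 4× c (aromatic) → no; 1× N (charge +1) → match; 1× O (charge -1) → match; 2× O → match; 2× N → match; 3× C → no.
Summing the matching environments: 1 + 1 + 1 + 2 + 2 = 7 matching atoms.

7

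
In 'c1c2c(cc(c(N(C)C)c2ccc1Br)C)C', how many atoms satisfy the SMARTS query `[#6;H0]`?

6

The query [#6;H0] means: any carbon with no attached hydrogen.
Check the 16 heavy atoms by environment: 6× c (aromatic, H0) → match; 4× c (aromatic, H1) → no; 1× N (H0) → no; 4× C (H3) → no; 1× Br (H0) → no.
That gives 6 matching atoms.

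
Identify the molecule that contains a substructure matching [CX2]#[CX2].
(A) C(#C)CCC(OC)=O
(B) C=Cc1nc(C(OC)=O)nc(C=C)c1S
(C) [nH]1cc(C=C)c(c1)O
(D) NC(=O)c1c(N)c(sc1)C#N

A

[CX2]#[CX2] describes a carbon-carbon triple bond (an alkyne).
(A) contains an ethynyl group (-C#CH), which satisfies every atom and bond constraint.
(B) has a vinyl group (-CH=CH2) but the C=C is a double bond; both carbons are CX3, not CX2.
(C) has a vinyl group (-CH=CH2) but the C=C is a double bond; both carbons are CX3, not CX2.
(D) has a nitrile (-C#N) but the triple bond is C#N, not C#C.
So the answer is (A).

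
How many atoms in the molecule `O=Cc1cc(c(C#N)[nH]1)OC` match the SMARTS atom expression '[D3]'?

3

The query [D3] means: atom with exactly three heavy-atom neighbours.
Check the 11 heavy atoms by environment: 1× n (aromatic, D2) → no; 3× c (aromatic, D3) → match; 1× c (aromatic, D2) → no; 2× C (D2) → no; 1× N (D1) → no; 1× O (D1) → no; 1× O (D2) → no; 1× C (D1) → no.
That gives 3 matching atoms.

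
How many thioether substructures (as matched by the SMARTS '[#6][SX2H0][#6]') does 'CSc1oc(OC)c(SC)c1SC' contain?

3

[#6][SX2H0][#6] is the SMARTS for a thioether: an aliphatic sulfur bridging two carbons with no H on the sulfur.
The molecule carries 3 separate instances of a methylthio ether (-SCH3) meeting every constraint; each maps to a distinct set of atoms, giving 3 matches.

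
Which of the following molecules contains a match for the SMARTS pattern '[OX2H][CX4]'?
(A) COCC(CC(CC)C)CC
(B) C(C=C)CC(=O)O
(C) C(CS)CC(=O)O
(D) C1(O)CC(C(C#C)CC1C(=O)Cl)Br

D

[OX2H][CX4] describes a hydroxyl oxygen bound to an sp3 (X4) carbon (an aliphatic alcohol).
(A) has a methoxy ether (-OCH3) but the oxygen has H0 (ether), not H1.
(B) has a carboxylic acid group (-C(=O)OH) but the -OH is on a CX3 carbonyl carbon, not a CX4 carbon.
(C) has a carboxylic acid group (-C(=O)OH) but the -OH is on a CX3 carbonyl carbon, not a CX4 carbon.
(D) contains a hydroxyl group (-OH), which satisfies every atom and bond constraint.
So the answer is (D).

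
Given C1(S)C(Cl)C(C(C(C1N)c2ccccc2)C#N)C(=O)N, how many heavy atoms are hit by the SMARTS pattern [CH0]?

2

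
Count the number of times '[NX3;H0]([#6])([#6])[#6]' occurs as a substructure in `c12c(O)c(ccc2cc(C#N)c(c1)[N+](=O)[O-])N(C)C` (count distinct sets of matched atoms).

1

[NX3;H0]([#6])([#6])[#6] is the SMARTS for a tertiary amine: a trivalent nitrogen with no H, bonded to three carbons.
Exactly one fragment in the molecule meets all constraints, giving 1 match.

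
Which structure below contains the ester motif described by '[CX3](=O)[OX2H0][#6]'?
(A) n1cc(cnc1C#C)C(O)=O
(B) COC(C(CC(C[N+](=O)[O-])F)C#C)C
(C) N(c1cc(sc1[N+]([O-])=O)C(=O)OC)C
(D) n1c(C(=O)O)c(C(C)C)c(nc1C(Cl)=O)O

C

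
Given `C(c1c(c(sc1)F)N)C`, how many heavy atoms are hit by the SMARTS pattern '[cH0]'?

3

The query [cH0] means: aromatic carbon with no attached hydrogen (substituted or ring-fusion).
Check the 9 heavy atoms by environment: 1× s (aromatic, H0) → no; 3× c (aromatic, H0) → match; 1× c (aromatic, H1) → no; 1× F (H0) → no; 1× C (H2) → no; 1× C (H3) → no; 1× N (H2) → no.
That gives 3 matching atoms.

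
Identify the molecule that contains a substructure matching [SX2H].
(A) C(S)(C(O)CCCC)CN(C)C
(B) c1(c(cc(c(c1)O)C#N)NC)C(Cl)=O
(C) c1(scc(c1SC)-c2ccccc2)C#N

A

[SX2H] describes an aliphatic sulfur with two connections, one being H (a thiol).
(A) contains a thiol (-SH), which satisfies every atom and bond constraint.
(B) has a hydroxyl group (-OH) but it is an -OH, not an -SH.
(C) has a methylthio ether (-SCH3) but the sulfur has H0 (bonded to two carbons), not H1.
So the answer is (A).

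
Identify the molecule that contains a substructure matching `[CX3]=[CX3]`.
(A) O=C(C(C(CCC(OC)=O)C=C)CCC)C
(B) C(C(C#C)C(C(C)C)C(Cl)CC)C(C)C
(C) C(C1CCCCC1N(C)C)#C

[CX3]=[CX3] describes a non-aromatic C=C double bond between two sp2 carbons (an alkene).
(A) contains a vinyl group (-CH=CH2), which satisfies every atom and bond constraint.
(B) has an ethynyl group (-C#CH) but the C-C bond is a triple bond, not a double bond.
(C) has an ethynyl group (-C#CH) but the C-C bond is a triple bond, not a double bond.
So the answer is (A).

A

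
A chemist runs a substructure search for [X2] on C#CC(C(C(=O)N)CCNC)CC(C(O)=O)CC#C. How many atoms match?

5

Check the 19 heavy atoms by environment: 8× C (X4) → no; 4× C (X2) → match; 2× C (X3) → no; 2× O (X1) → no; 1× O (X2) → match; 2× N (X3) → no.
Summing the matching environments: 4 + 1 = 5 matching atoms.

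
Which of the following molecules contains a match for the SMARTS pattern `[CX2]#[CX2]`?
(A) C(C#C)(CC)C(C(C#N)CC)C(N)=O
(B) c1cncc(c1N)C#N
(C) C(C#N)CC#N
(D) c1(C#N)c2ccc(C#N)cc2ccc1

[CX2]#[CX2] describes a carbon-carbon triple bond (an alkyne).
(A) contains an ethynyl group (-C#CH), which satisfies every atom and bond constraint.
(B) has a nitrile (-C#N) but the triple bond is C#N, not C#C.
(C) has a nitrile (-C#N) but the triple bond is C#N, not C#C.
(D) has a nitrile (-C#N) but the triple bond is C#N, not C#C.
So the answer is (A).

A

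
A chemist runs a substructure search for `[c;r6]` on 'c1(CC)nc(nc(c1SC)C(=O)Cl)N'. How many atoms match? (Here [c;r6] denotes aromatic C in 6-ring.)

4

Check the 14 heavy atoms by environment: 2× n (aromatic, in 6-ring) → no; 4× c (aromatic, in 6-ring) → match; 4× C (acyclic) → no; 1× O (acyclic) → no; 1× Cl (acyclic) → no; 1× S (acyclic) → no; 1× N (acyclic) → no.
That gives 4 matching atoms.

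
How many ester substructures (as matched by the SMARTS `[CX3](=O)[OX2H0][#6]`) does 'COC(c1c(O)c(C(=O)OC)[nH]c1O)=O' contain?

[CX3](=O)[OX2H0][#6] is the SMARTS for an ester: a carbonyl carbon bonded to an oxygen that is itself bonded to carbon (no H on that O).
The molecule carries 2 separate instances of a methyl-ester group (-C(=O)OCH3) meeting every constraint; each maps to a distinct set of atoms, giving 2 matches.

2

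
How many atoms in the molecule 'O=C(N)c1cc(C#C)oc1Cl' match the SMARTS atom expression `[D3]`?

The query [D3] means: atom with exactly three heavy-atom neighbours.
Check the 11 heavy atoms by environment: 1× o (aromatic, D2) → no; 3× c (aromatic, D3) → match; 1× c (aromatic, D2) → no; 1× Cl (D1) → no; 1× C (D3) → match; 1× O (D1) → no; 1× N (D1) → no; 1× C (D2) → no; 1× C (D1) → no.
Summing the matching environments: 3 + 1 = 4 matching atoms.

4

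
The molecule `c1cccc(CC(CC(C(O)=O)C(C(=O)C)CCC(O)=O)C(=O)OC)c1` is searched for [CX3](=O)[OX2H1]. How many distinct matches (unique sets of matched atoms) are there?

2

[CX3](=O)[OX2H1] is the SMARTS for a carboxylic acid: an sp2 carbon double-bonded to O and single-bonded to an -OH oxygen.
The molecule carries 2 separate instances of a carboxylic acid group (-C(=O)OH) meeting every constraint; each maps to a distinct set of atoms, giving 2 matches.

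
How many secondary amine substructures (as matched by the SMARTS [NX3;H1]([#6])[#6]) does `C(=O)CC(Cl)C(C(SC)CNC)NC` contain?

2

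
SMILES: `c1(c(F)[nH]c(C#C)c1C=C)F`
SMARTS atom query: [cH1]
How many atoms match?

0

Check the 11 heavy atoms by environment: 1× n (aromatic, H1) → no; 4× c (aromatic, H0) → no; 2× C (H1) → no; 1× C (H2) → no; 1× C (H0) → no; 2× F (H0) → no.
No environment satisfies the query, so 0 matching atoms.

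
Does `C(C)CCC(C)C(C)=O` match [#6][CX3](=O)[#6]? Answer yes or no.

Yes

The pattern [#6][CX3](=O)[#6] describes a carbonyl carbon (no H) flanked by two carbons — a ketone.
The molecule carries an acetyl/ketone group (-C(=O)CH3), whose atoms satisfy every constraint of the query, so the pattern matches.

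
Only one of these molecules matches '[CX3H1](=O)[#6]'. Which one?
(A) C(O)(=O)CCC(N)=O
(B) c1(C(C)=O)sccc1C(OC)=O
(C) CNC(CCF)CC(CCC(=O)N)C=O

C

[CX3H1](=O)[#6] describes an sp2 carbon with one H, double-bonded to O and single-bonded to carbon (an aldehyde).
(A) has a carboxylic acid group (-C(=O)OH) but the carbonyl carbon has H0 and is bonded to O, not H1.
(B) has a methyl-ester group (-C(=O)OCH3) but the carbonyl carbon has H0, not H1.
(C) contains an aldehyde (-CHO), which satisfies every atom and bond constraint.
So the answer is (C).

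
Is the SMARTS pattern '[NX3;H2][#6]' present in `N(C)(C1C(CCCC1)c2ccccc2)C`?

The pattern [NX3;H2][#6] describes a trivalent nitrogen with two H attached to carbon — a primary amine.
The closest candidate here is a dimethylamino group (-N(CH3)2), but the nitrogen has H0, not H2. No other fragment satisfies the full query, so there is no match.

No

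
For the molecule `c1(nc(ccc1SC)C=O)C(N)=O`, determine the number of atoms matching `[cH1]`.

2

The query [cH1] means: aromatic carbon bearing exactly one hydrogen.
Check the 13 heavy atoms by environment: 1× n (aromatic, H0) → no; 3× c (aromatic, H0) → no; 2× c (aromatic, H1) → match; 1× C (H1) → no; 2× O (H0) → no; 1× C (H0) → no; 1× N (H2) → no; 1× S (H0) → no; 1× C (H3) → no.
That gives 2 matching atoms.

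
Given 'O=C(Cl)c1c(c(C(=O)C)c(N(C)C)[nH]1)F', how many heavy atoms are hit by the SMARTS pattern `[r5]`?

5

The query [r5] means: r5 matches atoms in a five-membered ring.
Check the 15 heavy atoms by environment: 1× n (aromatic, in 5-ring) → match; 4× c (aromatic, in 5-ring) → match; 5× C (acyclic) → no; 2× O (acyclic) → no; 1× Cl (acyclic) → no; 1× F (acyclic) → no; 1× N (acyclic) → no.
Summing the matching environments: 1 + 4 = 5 matching atoms.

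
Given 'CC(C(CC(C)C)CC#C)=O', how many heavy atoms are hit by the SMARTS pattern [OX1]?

1

The query [OX1] means: aliphatic oxygen with one total connection — typically a carbonyl =O or an oxide.
Check the 11 heavy atoms by environment: 7× C (X4) → no; 1× C (X3) → no; 1× O (X1) → match; 2× C (X2) → no.
That gives 1 matching atom.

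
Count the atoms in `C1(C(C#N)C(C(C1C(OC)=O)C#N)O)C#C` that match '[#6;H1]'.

Check the 16 heavy atoms by environment: 6× C (H1) → match; 4× C (H0) → no; 2× O (H0) → no; 1× C (H3) → no; 2× N (H0) → no; 1× O (H1) → no.
That gives 6 matching atoms.

6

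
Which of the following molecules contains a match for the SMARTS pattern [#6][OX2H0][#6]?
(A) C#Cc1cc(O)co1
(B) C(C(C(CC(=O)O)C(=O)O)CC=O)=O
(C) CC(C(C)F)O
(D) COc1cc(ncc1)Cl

[#6][OX2H0][#6] describes an aliphatic oxygen bridging two carbons with no H on the oxygen (an ether).
(A) has a hydroxyl group (-OH) but the oxygen has H1, not H0 bridging two carbons.
(B) has a carboxylic acid group (-C(=O)OH) but the -OH oxygen has H1; the =O is OX1, not OX2.
(C) has a hydroxyl group (-OH) but the oxygen has H1, not H0 bridging two carbons.
(D) contains a methoxy ether (-OCH3), which satisfies every atom and bond constraint.
So the answer is (D).

D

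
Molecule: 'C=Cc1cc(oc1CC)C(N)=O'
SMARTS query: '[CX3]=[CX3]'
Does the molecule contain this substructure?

The pattern [CX3]=[CX3] describes a non-aromatic C=C double bond between two sp2 carbons — an alkene.
The molecule carries a vinyl group (-CH=CH2), whose atoms satisfy every constraint of the query, so the pattern matches.

Yes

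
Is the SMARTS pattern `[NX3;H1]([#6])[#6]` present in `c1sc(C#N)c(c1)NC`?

The pattern [NX3;H1]([#6])[#6] describes a trivalent nitrogen with one H, bonded to two carbons — a secondary amine.
The molecule carries an N-methylamino group (-NHCH3), whose atoms satisfy every constraint of the query, so the pattern matches.

Yes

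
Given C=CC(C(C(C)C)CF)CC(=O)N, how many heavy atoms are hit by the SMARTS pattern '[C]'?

10

Check the 13 heavy atoms by environment: 10× C → match; 1× F → no; 1× O → no; 1× N → no.
That gives 10 matching atoms.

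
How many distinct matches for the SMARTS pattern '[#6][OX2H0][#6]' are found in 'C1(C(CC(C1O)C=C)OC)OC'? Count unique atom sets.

[#6][OX2H0][#6] is the SMARTS for an ether: an aliphatic oxygen bridging two carbons with no H on the oxygen.
The molecule carries 2 separate instances of a methoxy ether (-OCH3) meeting every constraint; each maps to a distinct set of atoms, giving 2 matches.

2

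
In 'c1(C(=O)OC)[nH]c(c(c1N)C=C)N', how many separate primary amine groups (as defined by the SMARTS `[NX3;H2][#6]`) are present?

2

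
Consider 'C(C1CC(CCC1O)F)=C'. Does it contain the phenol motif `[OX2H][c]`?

No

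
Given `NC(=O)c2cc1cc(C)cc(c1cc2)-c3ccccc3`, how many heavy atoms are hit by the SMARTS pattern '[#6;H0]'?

The query [#6;H0] means: any carbon with no attached hydrogen.
Check the 20 heavy atoms by environment: 6× c (aromatic, H0) → match; 10× c (aromatic, H1) → no; 1× C (H0) → match; 1× O (H0) → no; 1× N (H2) → no; 1× C (H3) → no.
Summing the matching environments: 6 + 1 = 7 matching atoms.

7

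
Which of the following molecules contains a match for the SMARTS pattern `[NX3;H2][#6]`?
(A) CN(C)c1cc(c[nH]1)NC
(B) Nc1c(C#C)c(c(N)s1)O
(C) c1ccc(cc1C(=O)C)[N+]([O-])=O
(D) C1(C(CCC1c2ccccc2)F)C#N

[NX3;H2][#6] describes a trivalent nitrogen with two H attached to carbon (a primary amine).
(A) has a dimethylamino group (-N(CH3)2) but the nitrogen has H0, not H2.
(B) contains a primary amino group (-NH2), which satisfies every atom and bond constraint.
(C) has a nitro group (-[N+](=O)[O-]) but the nitrogen is [N+] with no H, not NX3H2.
(D) has a nitrile (-C#N) but the nitrogen is NX1 (triple-bonded), not NX3 with two H.
So the answer is (B).

B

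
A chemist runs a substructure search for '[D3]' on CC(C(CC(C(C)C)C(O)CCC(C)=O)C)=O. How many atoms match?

The query [D3] means: atom with exactly three heavy-atom neighbours.
Check the 17 heavy atoms by environment: 5× C (D1) → no; 6× C (D3) → match; 3× C (D2) → no; 3× O (D1) → no.
That gives 6 matching atoms.

6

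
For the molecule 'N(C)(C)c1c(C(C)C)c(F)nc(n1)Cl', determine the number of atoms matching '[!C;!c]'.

5

The query [!C;!c] means: neither aliphatic nor aromatic carbon — same as [!#6].
Check the 14 heavy atoms by environment: 2× n (aromatic) → match; 4× c (aromatic) → no; 1× Cl → match; 1× F → match; 5× C → no; 1× N → match.
Summing the matching environments: 2 + 1 + 1 + 1 = 5 matching atoms.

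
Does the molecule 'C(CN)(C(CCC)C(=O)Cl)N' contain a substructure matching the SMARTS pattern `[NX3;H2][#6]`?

The pattern [NX3;H2][#6] describes a trivalent nitrogen with two H attached to carbon — a primary amine.
The molecule carries a primary amino group (-NH2), whose atoms satisfy every constraint of the query, so the pattern matches.

Yes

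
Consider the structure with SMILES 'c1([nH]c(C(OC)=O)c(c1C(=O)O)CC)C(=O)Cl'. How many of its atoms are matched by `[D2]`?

3

The query [D2] means: atom with exactly two heavy-atom neighbours.
Check the 17 heavy atoms by environment: 1× n (aromatic, D2) → match; 4× c (aromatic, D3) → no; 3× C (D3) → no; 4× O (D1) → no; 1× Cl (D1) → no; 1× C (D2) → match; 2× C (D1) → no; 1× O (D2) → match.
Summing the matching environments: 1 + 1 + 1 = 3 matching atoms.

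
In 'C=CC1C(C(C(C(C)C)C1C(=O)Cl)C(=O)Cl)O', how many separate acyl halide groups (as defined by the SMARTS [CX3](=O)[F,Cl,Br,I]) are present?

2

[CX3](=O)[F,Cl,Br,I] is the SMARTS for an acyl halide: a carbonyl carbon bonded to a halogen.
The molecule carries 2 separate instances of an acyl chloride (-C(=O)Cl) meeting every constraint; each maps to a distinct set of atoms, giving 2 matches.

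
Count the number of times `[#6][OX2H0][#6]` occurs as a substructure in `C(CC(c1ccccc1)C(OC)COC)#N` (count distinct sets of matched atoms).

2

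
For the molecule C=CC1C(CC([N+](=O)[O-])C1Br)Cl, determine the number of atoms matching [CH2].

Check the 12 heavy atoms by environment: 5× C (H1) → no; 2× C (H2) → match; 1× N (charge +1, H0) → no; 1× O (charge -1, H0) → no; 1× O (H0) → no; 1× Br (H0) → no; 1× Cl (H0) → no.
That gives 2 matching atoms.

2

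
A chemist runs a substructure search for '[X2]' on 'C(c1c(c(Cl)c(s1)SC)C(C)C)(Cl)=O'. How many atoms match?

2

The query [X2] means: any atom with exactly two total connections (bonds + H).
Check the 14 heavy atoms by environment: 1× s (aromatic, X2) → match; 4× c (aromatic, X3) → no; 4× C (X4) → no; 1× S (X2) → match; 2× Cl (X1) → no; 1× C (X3) → no; 1× O (X1) → no.
Summing the matching environments: 1 + 1 = 2 matching atoms.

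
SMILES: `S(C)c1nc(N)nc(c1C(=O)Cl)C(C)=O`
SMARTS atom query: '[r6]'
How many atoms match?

6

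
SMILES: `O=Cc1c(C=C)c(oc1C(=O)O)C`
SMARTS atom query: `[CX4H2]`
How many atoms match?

The query [CX4H2] means: sp3 carbon (X4) with exactly two hydrogens.
Check the 13 heavy atoms by environment: 1× o (aromatic, H0, X2) → no; 4× c (aromatic, H0, X3) → no; 2× C (H1, X3) → no; 1× C (H2, X3) → no; 2× O (H0, X1) → no; 1× C (H3, X4) → no; 1× C (H0, X3) → no; 1× O (H1, X2) → no.
No environment satisfies the query, so 0 matching atoms.

0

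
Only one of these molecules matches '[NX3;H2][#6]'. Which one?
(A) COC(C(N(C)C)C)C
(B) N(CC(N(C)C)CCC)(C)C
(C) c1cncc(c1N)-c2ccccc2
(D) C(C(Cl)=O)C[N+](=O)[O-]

C

[NX3;H2][#6] describes a trivalent nitrogen with two H attached to carbon (a primary amine).
(A) has a dimethylamino group (-N(CH3)2) but the nitrogen has H0, not H2.
(B) has a dimethylamino group (-N(CH3)2) but the nitrogen has H0, not H2.
(C) contains a primary amino group (-NH2), which satisfies every atom and bond constraint.
(D) has a nitro group (-[N+](=O)[O-]) but the nitrogen is [N+] with no H, not NX3H2.
So the answer is (C).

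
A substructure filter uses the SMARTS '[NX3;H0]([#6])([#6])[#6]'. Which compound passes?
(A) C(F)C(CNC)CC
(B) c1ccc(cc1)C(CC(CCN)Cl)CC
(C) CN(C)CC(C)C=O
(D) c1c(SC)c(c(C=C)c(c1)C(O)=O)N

C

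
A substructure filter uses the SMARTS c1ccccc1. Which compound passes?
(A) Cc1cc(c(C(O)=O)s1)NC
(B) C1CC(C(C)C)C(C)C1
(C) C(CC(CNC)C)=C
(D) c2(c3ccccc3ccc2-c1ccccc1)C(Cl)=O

c1ccccc1 describes six aromatic carbons in a ring (a benzene ring).
(A) has a methyl group (-CH3) but no six-membered all-carbon aromatic ring is present.
(B) has a methyl group (-CH3) but no six-membered all-carbon aromatic ring is present.
(C) has a methyl group (-CH3) but no six-membered all-carbon aromatic ring is present.
(D) contains a phenyl ring, which satisfies every atom and bond constraint.
So the answer is (D).

D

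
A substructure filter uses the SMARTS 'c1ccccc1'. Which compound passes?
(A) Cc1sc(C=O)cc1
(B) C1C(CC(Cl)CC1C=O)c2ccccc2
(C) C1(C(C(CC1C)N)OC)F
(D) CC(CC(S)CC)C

B

c1ccccc1 describes six aromatic carbons in a ring (a benzene ring).
(A) has a methyl group (-CH3) but no six-membered all-carbon aromatic ring is present.
(B) contains a phenyl ring, which satisfies every atom and bond constraint.
(C) has a methyl group (-CH3) but no six-membered all-carbon aromatic ring is present.
(D) has a methyl group (-CH3) but no six-membered all-carbon aromatic ring is present.
So the answer is (B).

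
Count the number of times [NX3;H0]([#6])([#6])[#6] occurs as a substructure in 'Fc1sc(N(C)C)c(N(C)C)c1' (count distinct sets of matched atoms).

2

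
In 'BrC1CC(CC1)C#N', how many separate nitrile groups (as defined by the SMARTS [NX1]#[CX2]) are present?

1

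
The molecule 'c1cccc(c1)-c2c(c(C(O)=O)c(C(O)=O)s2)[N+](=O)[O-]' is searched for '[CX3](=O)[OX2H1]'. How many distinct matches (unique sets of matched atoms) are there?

[CX3](=O)[OX2H1] is the SMARTS for a carboxylic acid: an sp2 carbon double-bonded to O and single-bonded to an -OH oxygen.
The molecule carries 2 separate instances of a carboxylic acid group (-C(=O)OH) meeting every constraint; each maps to a distinct set of atoms, giving 2 matches.

2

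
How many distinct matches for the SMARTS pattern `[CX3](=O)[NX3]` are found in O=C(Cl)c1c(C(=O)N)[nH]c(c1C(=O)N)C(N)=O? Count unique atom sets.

[CX3](=O)[NX3] is the SMARTS for an amide: a carbonyl carbon bonded to a trivalent nitrogen.
The molecule carries 3 separate instances of a primary amide (-C(=O)NH2) meeting every constraint; each maps to a distinct set of atoms, giving 3 matches.

3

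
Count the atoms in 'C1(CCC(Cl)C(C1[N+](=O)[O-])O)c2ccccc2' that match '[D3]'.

6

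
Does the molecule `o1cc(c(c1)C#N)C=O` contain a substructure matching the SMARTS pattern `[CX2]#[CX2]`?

The pattern [CX2]#[CX2] describes a carbon-carbon triple bond — an alkyne.
The closest candidate here is a nitrile (-C#N), but the triple bond is C#N, not C#C. No other fragment satisfies the full query, so there is no match.

No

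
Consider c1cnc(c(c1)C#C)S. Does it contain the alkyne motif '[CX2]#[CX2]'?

Yes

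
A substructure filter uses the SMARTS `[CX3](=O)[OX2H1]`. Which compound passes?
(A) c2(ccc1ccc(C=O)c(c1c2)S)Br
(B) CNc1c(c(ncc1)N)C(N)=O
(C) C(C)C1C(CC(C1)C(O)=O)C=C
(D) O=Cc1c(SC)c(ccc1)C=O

C

[CX3](=O)[OX2H1] describes an sp2 carbon double-bonded to O and single-bonded to an -OH oxygen (a carboxylic acid).
(A) has an aldehyde (-CHO) but there is no singly-bonded oxygen on the carbonyl carbon.
(B) has a primary amide (-C(=O)NH2) but the carbonyl is bonded to N, not to an -OH oxygen.
(C) contains a carboxylic acid group (-C(=O)OH), which satisfies every atom and bond constraint.
(D) has an aldehyde (-CHO) but there is no singly-bonded oxygen on the carbonyl carbon.
So the answer is (C).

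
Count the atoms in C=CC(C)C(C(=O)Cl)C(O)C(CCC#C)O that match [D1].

7

Check the 16 heavy atoms by environment: 3× C (D1) → match; 5× C (D3) → no; 4× C (D2) → no; 3× O (D1) → match; 1× Cl (D1) → match.
Summing the matching environments: 3 + 3 + 1 = 7 matching atoms.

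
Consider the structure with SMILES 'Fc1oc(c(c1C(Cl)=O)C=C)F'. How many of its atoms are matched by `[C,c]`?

7

Check the 12 heavy atoms by environment: 1× o (aromatic) → no; 4× c (aromatic) → match; 2× F → no; 3× C → match; 1× O → no; 1× Cl → no.
Summing the matching environments: 4 + 3 = 7 matching atoms.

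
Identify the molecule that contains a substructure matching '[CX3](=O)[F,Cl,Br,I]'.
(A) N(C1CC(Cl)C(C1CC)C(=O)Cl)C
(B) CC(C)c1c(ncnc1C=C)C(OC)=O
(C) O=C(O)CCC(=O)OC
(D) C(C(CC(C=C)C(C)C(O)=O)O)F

A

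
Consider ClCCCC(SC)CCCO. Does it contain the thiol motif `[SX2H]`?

The pattern [SX2H] describes an aliphatic sulfur with two connections, one being H — a thiol.
The closest candidate here is a methylthio ether (-SCH3), but the sulfur has H0 (bonded to two carbons), not H1. No other fragment satisfies the full query, so there is no match.

No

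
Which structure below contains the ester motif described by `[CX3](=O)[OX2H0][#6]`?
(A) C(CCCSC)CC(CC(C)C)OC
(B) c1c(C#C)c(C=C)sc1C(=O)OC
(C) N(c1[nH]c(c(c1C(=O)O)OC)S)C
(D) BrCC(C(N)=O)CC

[CX3](=O)[OX2H0][#6] describes a carbonyl carbon bonded to an oxygen that is itself bonded to carbon (no H on that O) (an ester).
(A) has a methoxy ether (-OCH3) but the ether oxygen is not adjacent to a C=O carbon.
(B) contains a methyl-ester group (-C(=O)OCH3), which satisfies every atom and bond constraint.
(C) has a carboxylic acid group (-C(=O)OH) but the singly-bonded O carries H (OX2H1, not H0).
(D) has a primary amide (-C(=O)NH2) but the carbonyl is bonded to N, not to an O-C linkage.
So the answer is (B).

B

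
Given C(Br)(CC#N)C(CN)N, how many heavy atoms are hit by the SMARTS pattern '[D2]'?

3

The query [D2] means: atom with exactly two heavy-atom neighbours.
Check the 9 heavy atoms by environment: 3× C (D2) → match; 2× C (D3) → no; 3× N (D1) → no; 1× Br (D1) → no.
That gives 3 matching atoms.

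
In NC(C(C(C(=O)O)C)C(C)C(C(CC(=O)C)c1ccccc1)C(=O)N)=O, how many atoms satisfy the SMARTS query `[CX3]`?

4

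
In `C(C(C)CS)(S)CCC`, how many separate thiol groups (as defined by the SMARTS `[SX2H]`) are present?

[SX2H] is the SMARTS for a thiol: an aliphatic sulfur with two connections, one being H.
The molecule carries 2 separate instances of a thiol (-SH) meeting every constraint; each maps to a distinct set of atoms, giving 2 matches.

2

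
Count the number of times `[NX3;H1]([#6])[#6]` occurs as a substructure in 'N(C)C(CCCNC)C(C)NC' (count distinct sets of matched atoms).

3

[NX3;H1]([#6])[#6] is the SMARTS for a secondary amine: a trivalent nitrogen with one H, bonded to two carbons.
The molecule carries 3 separate instances of an N-methylamino group (-NHCH3) meeting every constraint; each maps to a distinct set of atoms, giving 3 matches.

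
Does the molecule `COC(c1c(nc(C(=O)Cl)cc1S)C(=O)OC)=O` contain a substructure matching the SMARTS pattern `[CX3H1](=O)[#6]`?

The pattern [CX3H1](=O)[#6] describes an sp2 carbon with one H, double-bonded to O and single-bonded to carbon — an aldehyde.
The closest candidate here is a methyl-ester group (-C(=O)OCH3), but the carbonyl carbon has H0, not H1. No other fragment satisfies the full query, so there is no match.

No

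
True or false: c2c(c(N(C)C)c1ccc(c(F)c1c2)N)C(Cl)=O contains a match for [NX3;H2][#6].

The pattern [NX3;H2][#6] describes a trivalent nitrogen with two H attached to carbon — a primary amine.
The molecule carries a primary amino group (-NH2), whose atoms satisfy every constraint of the query, so the pattern matches.

True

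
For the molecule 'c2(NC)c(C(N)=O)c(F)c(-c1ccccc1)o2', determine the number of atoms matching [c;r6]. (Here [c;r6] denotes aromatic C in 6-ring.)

6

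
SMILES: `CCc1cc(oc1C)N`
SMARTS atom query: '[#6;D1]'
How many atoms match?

2

The query [#6;D1] means: carbon bonded to exactly one heavy atom.
Check the 9 heavy atoms by environment: 1× o (aromatic, D2) → no; 3× c (aromatic, D3) → no; 1× c (aromatic, D2) → no; 2× C (D1) → match; 1× N (D1) → no; 1× C (D2) → no.
That gives 2 matching atoms.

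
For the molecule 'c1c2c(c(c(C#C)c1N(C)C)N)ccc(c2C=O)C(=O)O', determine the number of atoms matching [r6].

Check the 21 heavy atoms by environment: 10× c (aromatic, in 6-ring) → match; 2× N (acyclic) → no; 6× C (acyclic) → no; 3× O (acyclic) → no.
That gives 10 matching atoms.

10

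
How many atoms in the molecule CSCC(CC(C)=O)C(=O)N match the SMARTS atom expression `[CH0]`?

2

The query [CH0] means: aliphatic carbon with no attached hydrogen.
Check the 11 heavy atoms by environment: 2× C (H2) → no; 1× C (H1) → no; 2× C (H0) → match; 2× O (H0) → no; 1× N (H2) → no; 2× C (H3) → no; 1× S (H0) → no.
That gives 2 matching atoms.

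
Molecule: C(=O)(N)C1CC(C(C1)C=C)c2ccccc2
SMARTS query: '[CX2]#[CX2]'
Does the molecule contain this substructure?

The pattern [CX2]#[CX2] describes a carbon-carbon triple bond — an alkyne.
The closest candidate here is a vinyl group (-CH=CH2), but the C=C is a double bond; both carbons are CX3, not CX2. No other fragment satisfies the full query, so there is no match.

No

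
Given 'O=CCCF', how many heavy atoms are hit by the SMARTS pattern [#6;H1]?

1

Check the 5 heavy atoms by environment: 2× C (H2) → no; 1× F (H0) → no; 1× C (H1) → match; 1× O (H0) → no.
That gives 1 matching atom.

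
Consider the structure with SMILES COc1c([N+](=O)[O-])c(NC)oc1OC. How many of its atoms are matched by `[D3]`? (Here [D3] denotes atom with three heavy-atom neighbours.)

5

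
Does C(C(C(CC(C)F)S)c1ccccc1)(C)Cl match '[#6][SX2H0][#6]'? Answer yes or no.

No

The pattern [#6][SX2H0][#6] describes an aliphatic sulfur bridging two carbons with no H on the sulfur — a thioether.
The closest candidate here is a thiol (-SH), but the sulfur has H1, not H0 bridging two carbons. No other fragment satisfies the full query, so there is no match.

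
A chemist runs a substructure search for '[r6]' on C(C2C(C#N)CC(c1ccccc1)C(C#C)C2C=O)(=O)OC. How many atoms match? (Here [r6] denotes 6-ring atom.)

12

The query [r6] means: r6 matches atoms in a six-membered ring.
Check the 22 heavy atoms by environment: 6× C (in 6-ring) → match; 6× c (aromatic, in 6-ring) → match; 6× C (acyclic) → no; 1× N (acyclic) → no; 3× O (acyclic) → no.
Summing the matching environments: 6 + 6 = 12 matching atoms.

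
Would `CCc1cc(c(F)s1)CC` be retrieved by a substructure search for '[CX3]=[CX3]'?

No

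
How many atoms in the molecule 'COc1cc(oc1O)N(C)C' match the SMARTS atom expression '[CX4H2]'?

Check the 11 heavy atoms by environment: 1× o (aromatic, H0, X2) → no; 3× c (aromatic, H0, X3) → no; 1× c (aromatic, H1, X3) → no; 1× O (H0, X2) → no; 3× C (H3, X4) → no; 1× N (H0, X3) → no; 1× O (H1, X2) → no.
No environment satisfies the query, so 0 matching atoms.

0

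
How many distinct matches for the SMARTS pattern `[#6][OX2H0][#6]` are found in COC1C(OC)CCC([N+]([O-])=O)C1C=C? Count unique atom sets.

2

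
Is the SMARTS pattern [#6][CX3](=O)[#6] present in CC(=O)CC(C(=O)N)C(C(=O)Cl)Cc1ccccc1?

The pattern [#6][CX3](=O)[#6] describes a carbonyl carbon (no H) flanked by two carbons — a ketone.
The molecule carries an acetyl/ketone group (-C(=O)CH3), whose atoms satisfy every constraint of the query, so the pattern matches.

Yes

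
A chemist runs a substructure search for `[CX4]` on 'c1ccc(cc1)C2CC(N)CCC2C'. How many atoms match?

7

Check the 14 heavy atoms by environment: 7× C (X4) → match; 1× N (X3) → no; 6× c (aromatic, X3) → no.
That gives 7 matching atoms.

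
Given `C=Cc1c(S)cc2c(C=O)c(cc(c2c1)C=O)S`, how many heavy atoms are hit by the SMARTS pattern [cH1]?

3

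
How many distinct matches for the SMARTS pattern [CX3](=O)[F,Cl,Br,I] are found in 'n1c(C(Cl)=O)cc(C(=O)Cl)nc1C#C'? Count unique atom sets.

2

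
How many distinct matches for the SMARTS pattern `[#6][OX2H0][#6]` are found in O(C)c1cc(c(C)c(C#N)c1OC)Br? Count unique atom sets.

[#6][OX2H0][#6] is the SMARTS for an ether: an aliphatic oxygen bridging two carbons with no H on the oxygen.
The molecule carries 2 separate instances of a methoxy ether (-OCH3) meeting every constraint; each maps to a distinct set of atoms, giving 2 matches.

2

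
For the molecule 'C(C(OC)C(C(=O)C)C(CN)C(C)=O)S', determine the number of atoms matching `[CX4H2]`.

2

Check the 15 heavy atoms by environment: 2× C (H2, X4) → match; 3× C (H1, X4) → no; 1× S (H1, X2) → no; 2× C (H0, X3) → no; 2× O (H0, X1) → no; 3× C (H3, X4) → no; 1× O (H0, X2) → no; 1× N (H2, X3) → no.
That gives 2 matching atoms.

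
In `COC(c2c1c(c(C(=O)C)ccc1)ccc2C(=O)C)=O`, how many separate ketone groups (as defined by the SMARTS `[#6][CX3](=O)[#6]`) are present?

2

[#6][CX3](=O)[#6] is the SMARTS for a ketone: a carbonyl carbon (no H) flanked by two carbons.
The molecule carries 2 separate instances of an acetyl/ketone group (-C(=O)CH3) meeting every constraint; each maps to a distinct set of atoms, giving 2 matches.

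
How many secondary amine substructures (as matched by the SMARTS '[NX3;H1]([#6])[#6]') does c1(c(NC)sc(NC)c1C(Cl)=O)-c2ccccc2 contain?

[NX3;H1]([#6])[#6] is the SMARTS for a secondary amine: a trivalent nitrogen with one H, bonded to two carbons.
The molecule carries 2 separate instances of an N-methylamino group (-NHCH3) meeting every constraint; each maps to a distinct set of atoms, giving 2 matches.

2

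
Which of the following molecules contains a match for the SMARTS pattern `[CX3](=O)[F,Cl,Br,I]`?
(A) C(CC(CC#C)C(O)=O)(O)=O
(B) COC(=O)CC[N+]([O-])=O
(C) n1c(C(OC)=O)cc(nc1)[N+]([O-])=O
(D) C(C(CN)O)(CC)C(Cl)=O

[CX3](=O)[F,Cl,Br,I] describes a carbonyl carbon bonded to a halogen (an acyl halide).
(A) has a carboxylic acid group (-C(=O)OH) but the carbonyl is bonded to -OH, not to a halogen.
(B) has a methyl-ester group (-C(=O)OCH3) but the carbonyl is bonded to -O-C, not to a halogen.
(C) has a methyl-ester group (-C(=O)OCH3) but the carbonyl is bonded to -O-C, not to a halogen.
(D) contains an acyl chloride (-C(=O)Cl), which satisfies every atom and bond constraint.
So the answer is (D).

D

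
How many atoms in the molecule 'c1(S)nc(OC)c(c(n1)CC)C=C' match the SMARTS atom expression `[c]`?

4

The query [c] means: lowercase c matches aromatic carbon only.
Check the 13 heavy atoms by environment: 2× n (aromatic) → no; 4× c (aromatic) → match; 5× C → no; 1× O → no; 1× S → no.
That gives 4 matching atoms.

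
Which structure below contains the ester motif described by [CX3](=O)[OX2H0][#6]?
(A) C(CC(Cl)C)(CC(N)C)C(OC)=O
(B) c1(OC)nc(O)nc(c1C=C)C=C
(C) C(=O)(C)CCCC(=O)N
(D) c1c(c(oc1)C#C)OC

[CX3](=O)[OX2H0][#6] describes a carbonyl carbon bonded to an oxygen that is itself bonded to carbon (no H on that O) (an ester).
(A) contains a methyl-ester group (-C(=O)OCH3), which satisfies every atom and bond constraint.
(B) has a methoxy ether (-OCH3) but the ether oxygen is not adjacent to a C=O carbon.
(C) has a primary amide (-C(=O)NH2) but the carbonyl is bonded to N, not to an O-C linkage.
(D) has a methoxy ether (-OCH3) but the ether oxygen is not adjacent to a C=O carbon.
So the answer is (A).

A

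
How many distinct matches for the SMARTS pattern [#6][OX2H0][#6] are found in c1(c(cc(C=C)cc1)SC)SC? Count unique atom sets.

0

[#6][OX2H0][#6] is the SMARTS for an ether: an aliphatic oxygen bridging two carbons with no H on the oxygen.
No fragment in the molecule satisfies every constraint, giving 0 matches.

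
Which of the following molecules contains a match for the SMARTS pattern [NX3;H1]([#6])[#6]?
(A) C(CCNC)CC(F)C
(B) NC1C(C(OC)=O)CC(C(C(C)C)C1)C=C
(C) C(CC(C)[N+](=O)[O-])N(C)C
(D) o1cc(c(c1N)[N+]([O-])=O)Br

A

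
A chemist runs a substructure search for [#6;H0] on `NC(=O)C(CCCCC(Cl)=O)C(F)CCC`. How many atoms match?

2

The query [#6;H0] means: any carbon with no attached hydrogen.
Check the 16 heavy atoms by environment: 6× C (H2) → no; 2× C (H1) → no; 1× C (H3) → no; 2× C (H0) → match; 2× O (H0) → no; 1× Cl (H0) → no; 1× N (H2) → no; 1× F (H0) → no.
That gives 2 matching atoms.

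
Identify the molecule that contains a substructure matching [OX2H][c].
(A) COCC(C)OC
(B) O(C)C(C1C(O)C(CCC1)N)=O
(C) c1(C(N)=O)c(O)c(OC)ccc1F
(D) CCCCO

C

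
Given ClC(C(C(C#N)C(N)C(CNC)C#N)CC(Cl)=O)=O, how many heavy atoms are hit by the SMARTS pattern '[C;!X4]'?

Check the 19 heavy atoms by environment: 7× C (X4) → no; 2× C (X3) → match; 2× O (X1) → no; 2× Cl (X1) → no; 2× C (X2) → match; 2× N (X1) → no; 2× N (X3) → no.
Summing the matching environments: 2 + 2 = 4 matching atoms.

4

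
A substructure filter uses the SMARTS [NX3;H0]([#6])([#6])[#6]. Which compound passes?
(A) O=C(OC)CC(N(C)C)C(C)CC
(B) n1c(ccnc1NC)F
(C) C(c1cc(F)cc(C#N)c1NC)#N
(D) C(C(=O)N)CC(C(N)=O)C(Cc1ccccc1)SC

A

[NX3;H0]([#6])([#6])[#6] describes a trivalent nitrogen with no H, bonded to three carbons (a tertiary amine).
(A) contains a dimethylamino group (-N(CH3)2), which satisfies every atom and bond constraint.
(B) has an N-methylamino group (-NHCH3) but the nitrogen still has one H (H1), not H0.
(C) has an N-methylamino group (-NHCH3) but the nitrogen still has one H (H1), not H0.
(D) has a primary amide (-C(=O)NH2) but the amide nitrogen has H2 and only one carbon neighbour.
So the answer is (A).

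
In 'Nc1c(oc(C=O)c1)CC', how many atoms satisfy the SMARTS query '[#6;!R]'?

The query [#6;!R] means: carbon not in any ring.
Check the 10 heavy atoms by environment: 1× o (aromatic, in 5-ring) → no; 4× c (aromatic, in 5-ring) → no; 3× C (acyclic) → match; 1× O (acyclic) → no; 1× N (acyclic) → no.
That gives 3 matching atoms.

3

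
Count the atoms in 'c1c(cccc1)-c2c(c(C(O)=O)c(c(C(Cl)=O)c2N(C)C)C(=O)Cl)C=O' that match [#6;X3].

The query [#6;X3] means: any carbon (aromatic or not) with three total connections.
Check the 26 heavy atoms by environment: 12× c (aromatic, X3) → match; 4× C (X3) → match; 4× O (X1) → no; 1× O (X2) → no; 2× Cl (X1) → no; 1× N (X3) → no; 2× C (X4) → no.
Summing the matching environments: 12 + 4 = 16 matching atoms.

16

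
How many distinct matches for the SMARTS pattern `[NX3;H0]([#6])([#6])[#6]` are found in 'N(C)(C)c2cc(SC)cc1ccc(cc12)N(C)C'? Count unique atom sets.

[NX3;H0]([#6])([#6])[#6] is the SMARTS for a tertiary amine: a trivalent nitrogen with no H, bonded to three carbons.
The molecule carries 2 separate instances of a dimethylamino group (-N(CH3)2) meeting every constraint; each maps to a distinct set of atoms, giving 2 matches.

2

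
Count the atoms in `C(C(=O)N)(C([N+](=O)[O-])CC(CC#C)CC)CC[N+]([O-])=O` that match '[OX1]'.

5

The query [OX1] means: aliphatic oxygen with one total connection — typically a carbonyl =O or an oxide.
Check the 20 heavy atoms by environment: 9× C (X4) → no; 2× N (charge +1, X3) → no; 2× O (charge -1, X1) → match; 3× O (X1) → match; 1× C (X3) → no; 1× N (X3) → no; 2× C (X2) → no.
Summing the matching environments: 2 + 3 = 5 matching atoms.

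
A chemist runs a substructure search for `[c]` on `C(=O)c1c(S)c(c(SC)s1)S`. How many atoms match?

4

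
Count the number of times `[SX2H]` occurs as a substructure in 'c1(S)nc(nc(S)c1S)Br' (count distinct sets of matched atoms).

[SX2H] is the SMARTS for a thiol: an aliphatic sulfur with two connections, one being H.
The molecule carries 3 separate instances of a thiol (-SH) meeting every constraint; each maps to a distinct set of atoms, giving 3 matches.

3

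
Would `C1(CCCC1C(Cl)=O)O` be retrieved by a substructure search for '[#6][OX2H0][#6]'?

No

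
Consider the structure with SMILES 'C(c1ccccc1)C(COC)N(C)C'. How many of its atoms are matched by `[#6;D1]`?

3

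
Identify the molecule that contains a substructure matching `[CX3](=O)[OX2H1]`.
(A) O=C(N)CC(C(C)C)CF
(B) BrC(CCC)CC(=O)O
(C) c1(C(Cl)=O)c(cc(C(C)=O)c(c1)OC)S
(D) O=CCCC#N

B

[CX3](=O)[OX2H1] describes an sp2 carbon double-bonded to O and single-bonded to an -OH oxygen (a carboxylic acid).
(A) has a primary amide (-C(=O)NH2) but the carbonyl is bonded to N, not to an -OH oxygen.
(B) contains a carboxylic acid group (-C(=O)OH), which satisfies every atom and bond constraint.
(C) has an acyl chloride (-C(=O)Cl) but the carbonyl is bonded to Cl, not to an -OH oxygen.
(D) has an aldehyde (-CHO) but there is no singly-bonded oxygen on the carbonyl carbon.
So the answer is (B).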